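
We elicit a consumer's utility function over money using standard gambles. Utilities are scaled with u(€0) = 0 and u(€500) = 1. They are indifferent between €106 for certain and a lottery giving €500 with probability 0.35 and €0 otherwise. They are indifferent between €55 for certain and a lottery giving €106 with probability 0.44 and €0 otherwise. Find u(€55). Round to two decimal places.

From the first indifference, u(€106) = 0.35·u(€500) + 0.65·u(€0) = 0.35·1 + 0.65·0 = 0.35.
The second indifference gives u(€55) = 0.44·u(€106) + 0.56·u(€0) = 0.44·0.35 + 0.56·0.00 = 0.1540.

0.15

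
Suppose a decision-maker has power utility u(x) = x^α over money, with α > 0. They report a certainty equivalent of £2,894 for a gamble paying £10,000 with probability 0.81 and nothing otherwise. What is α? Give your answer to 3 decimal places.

Since u(0) = 0, the lottery's EU is 0.81·10000^α.
Indifference: 2894^α = 0.81·10000^α, so (2894/10000)^α = 0.81.
α = ln(0.81) / ln(2894/10000) = -0.210721/-1.239945 ≈ 0.170.

α ≈ 0.170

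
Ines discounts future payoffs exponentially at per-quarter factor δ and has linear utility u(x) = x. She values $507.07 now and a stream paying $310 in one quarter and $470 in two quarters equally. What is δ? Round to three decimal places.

The stream is worth 310δ + 470δ² today, so 310δ + 470δ² = 507.07.
That is, 470δ² + 310δ − 507.07 = 0, a quadratic in δ.
The positive root is δ = [−310 + √(310² + 4·470·507.07)] / (2·470) = (−310 + 1024.398)/940 ≈ 0.760.

δ ≈ 0.760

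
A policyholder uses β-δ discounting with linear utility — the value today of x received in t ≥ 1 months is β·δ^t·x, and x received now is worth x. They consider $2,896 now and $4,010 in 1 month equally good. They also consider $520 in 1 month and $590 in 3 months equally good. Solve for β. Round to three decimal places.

β ≈ 0.769

Both payoffs in the second observation are in the future, so β drops out: δ^1·520 = δ^3·590 ⇒ δ^2 = 520/590 = 0.88136, so δ = 0.93881.
Substituting δ into 2896 = β·δ·4010: β = 2896/(3764.610) ≈ 0.769.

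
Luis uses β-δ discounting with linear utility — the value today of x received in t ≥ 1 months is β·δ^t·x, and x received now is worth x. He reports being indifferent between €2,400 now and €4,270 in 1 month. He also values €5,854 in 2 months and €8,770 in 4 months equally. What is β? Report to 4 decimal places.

Both payoffs in the second observation are in the future, so β drops out: δ^2·5854 = δ^4·8770 ⇒ δ^2 = 5854/8770 = 0.66750, so δ = 0.81701.
The first indifference: 2400 = β·δ·4270, so β = 2400/(δ·4270) = 2400/(0.81701·4270) ≈ 0.6879.

β ≈ 0.6879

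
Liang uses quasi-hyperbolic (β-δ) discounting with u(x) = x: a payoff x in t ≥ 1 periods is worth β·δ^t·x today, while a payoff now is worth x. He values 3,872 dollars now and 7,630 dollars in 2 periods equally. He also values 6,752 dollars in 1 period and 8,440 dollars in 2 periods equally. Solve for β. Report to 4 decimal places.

The second indifference involves only future payoffs, so β cancels: β·δ^1·6752 = β·δ^2·8440, giving δ = 6752/8440 = 0.80000.
Now use the now-vs-future pair: 3872 = β·δ^2·7630 gives β = 3872/(0.64000·7630) ≈ 0.7929.

β ≈ 0.7929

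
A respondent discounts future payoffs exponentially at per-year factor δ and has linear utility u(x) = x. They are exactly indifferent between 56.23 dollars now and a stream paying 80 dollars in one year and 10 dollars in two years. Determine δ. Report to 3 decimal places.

Equating present values: 56.23 = 80δ + 10δ².
So 10δ² + 80δ − 56.23 = 0.
By the quadratic formula (taking the positive root), δ = (−80 + √8649.20) / 20 ≈ 0.650.

δ ≈ 0.650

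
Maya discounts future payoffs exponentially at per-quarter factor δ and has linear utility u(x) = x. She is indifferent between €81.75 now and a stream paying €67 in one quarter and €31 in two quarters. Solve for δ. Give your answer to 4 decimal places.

Equating present values: 81.75 = 67δ + 31δ².
So 31δ² + 67δ − 81.75 = 0.
By the quadratic formula (taking the positive root), δ = (−67 + √14626.00) / 62 ≈ 0.8700.

δ ≈ 0.8700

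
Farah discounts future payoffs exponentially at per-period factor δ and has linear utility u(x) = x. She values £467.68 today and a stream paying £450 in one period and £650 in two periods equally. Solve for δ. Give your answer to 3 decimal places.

δ ≈ 0.570

Equating present values: 467.68 = 450δ + 650δ².
So 650δ² + 450δ − 467.68 = 0.
δ = (−450 + √(450² + 4·650·467.68)) / (2·650) = (−450 + √1418468.00) / 1300 ≈ 0.570.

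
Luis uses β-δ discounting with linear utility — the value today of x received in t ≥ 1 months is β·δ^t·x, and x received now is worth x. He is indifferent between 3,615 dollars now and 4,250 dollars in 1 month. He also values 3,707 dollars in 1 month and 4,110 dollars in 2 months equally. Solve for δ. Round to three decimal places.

From the later pair, β·δ^1·3707 = β·δ^2·4110; dividing through, δ = 3707/4110 = 0.90195.

δ ≈ 0.902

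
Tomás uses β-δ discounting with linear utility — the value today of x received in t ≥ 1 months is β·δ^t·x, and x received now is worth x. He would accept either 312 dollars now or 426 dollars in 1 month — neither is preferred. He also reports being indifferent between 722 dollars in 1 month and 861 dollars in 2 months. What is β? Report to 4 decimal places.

β ≈ 0.8734

From the later pair, β·δ^1·722 = β·δ^2·861; dividing through, δ = 722/861 = 0.83856.
The first indifference: 312 = β·δ·426, so β = 312/(δ·426) = 312/(0.83856·426) ≈ 0.8734.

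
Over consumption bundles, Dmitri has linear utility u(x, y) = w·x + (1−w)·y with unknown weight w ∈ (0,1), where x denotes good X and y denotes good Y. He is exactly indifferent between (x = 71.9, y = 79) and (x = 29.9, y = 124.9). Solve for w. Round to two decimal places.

Indifference: w·71.9 + (1−w)·79 = w·29.9 + (1−w)·124.9.
w·(71.9−29.9) = (1−w)·(124.9−79), i.e. w·42 = (1−w)·45.9.
So w/(1−w) = 45.9/42 = 1.0929, giving w = 45.9/(42+45.9) = 0.52.

w = 0.52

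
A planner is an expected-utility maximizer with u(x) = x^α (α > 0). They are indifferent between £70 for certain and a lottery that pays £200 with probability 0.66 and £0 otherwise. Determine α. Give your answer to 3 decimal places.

α ≈ 0.396

EU(lottery) = 0.66·200^α + 0.34·0 = 0.66·200^α.
Equating: 70^α = 0.66·200^α, i.e. 0.3500^α = 0.66.
Taking logs: α·ln(70/200) = ln(0.66), so α = -0.415515 / -1.049822 ≈ 0.396.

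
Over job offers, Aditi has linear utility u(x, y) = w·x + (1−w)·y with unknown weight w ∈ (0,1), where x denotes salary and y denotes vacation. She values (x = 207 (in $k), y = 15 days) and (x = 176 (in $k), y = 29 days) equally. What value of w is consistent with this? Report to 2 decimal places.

w = 0.31

Indifference: w·207 + (1−w)·15 = w·176 + (1−w)·29.
Collecting terms: w·31 = (1−w)·14.
So w/(1−w) = 14/31 = 0.4516, giving w = 14/(31+14) = 0.31.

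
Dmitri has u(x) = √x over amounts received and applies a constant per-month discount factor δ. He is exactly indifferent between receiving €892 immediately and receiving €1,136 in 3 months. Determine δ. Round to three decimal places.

δ ≈ 0.961

Indifference means u(892) = δ^3 · u(1136), so δ^3 = u(892)/u(1136).
Since u(x) = √x, δ^3 = √(892/1136) = 0.88612.
Taking the cube root: δ = 0.88612^(1/3) ≈ 0.961.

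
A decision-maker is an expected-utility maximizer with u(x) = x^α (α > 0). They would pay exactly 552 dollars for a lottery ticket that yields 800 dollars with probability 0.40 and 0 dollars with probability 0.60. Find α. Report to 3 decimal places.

α ≈ 2.469

EU(lottery) = 0.40·800^α + 0.60·0 = 0.40·800^α.
Equating: 552^α = 0.40·800^α, i.e. 0.6900^α = 0.40.
Taking logs: α·ln(552/800) = ln(0.40), so α = -0.916291 / -0.371064 ≈ 2.469.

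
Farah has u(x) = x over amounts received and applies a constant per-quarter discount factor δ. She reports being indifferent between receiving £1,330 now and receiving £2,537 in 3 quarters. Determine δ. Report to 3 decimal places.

δ ≈ 0.806

Equating discounted utilities: u(1330) = δ^3·u(2537) ⇒ δ^3 = u(1330)/u(2537).
With u(x) = x: δ^3 = 1330/2537 = 0.52424.
Taking the cube root: δ = 0.52424^(1/3) ≈ 0.806.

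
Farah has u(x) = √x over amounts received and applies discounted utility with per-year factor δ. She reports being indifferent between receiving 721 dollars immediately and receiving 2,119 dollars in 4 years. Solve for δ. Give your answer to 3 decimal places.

Indifference means u(721) = δ^4 · u(2119), so δ^4 = u(721)/u(2119).
Since u(x) = √x, δ^4 = √(721/2119) = 0.58331.
So δ = 0.58331^(1/4) ≈ 0.874.

δ ≈ 0.874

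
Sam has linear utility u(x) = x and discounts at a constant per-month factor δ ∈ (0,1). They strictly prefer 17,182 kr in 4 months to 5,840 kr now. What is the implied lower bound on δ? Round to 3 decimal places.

δ > 0.764

Under u(x) = x this choice says 5840 < δ^4·17182.
Hence δ^4 > 5840/17182 = 0.33989, and x ↦ x^(1/4) is increasing on (0,∞).
δ > 0.33989^(1/4) = 0.764.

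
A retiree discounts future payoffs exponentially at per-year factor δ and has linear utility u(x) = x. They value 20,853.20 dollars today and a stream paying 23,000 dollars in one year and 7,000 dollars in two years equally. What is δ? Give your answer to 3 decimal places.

Equating present values: 20853.20 = 23000δ + 7000δ².
So 7000δ² + 23000δ − 20853.20 = 0.
The positive root is δ = [−23000 + √(23000² + 4·7000·20853.20)] / (2·7000) = (−23000 + 33360.000)/14000 ≈ 0.740.

δ ≈ 0.740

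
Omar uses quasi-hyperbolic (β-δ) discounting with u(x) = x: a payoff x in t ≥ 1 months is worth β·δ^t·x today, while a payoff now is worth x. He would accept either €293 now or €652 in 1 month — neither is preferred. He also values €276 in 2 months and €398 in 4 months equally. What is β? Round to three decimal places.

The second indifference involves only future payoffs, so β cancels: β·δ^2·276 = β·δ^4·398, giving δ^2 = 276/398 = 0.69347, so δ = 0.83275.
The first indifference: 293 = β·δ·652, so β = 293/(δ·652) = 293/(0.83275·652) ≈ 0.540.

β ≈ 0.540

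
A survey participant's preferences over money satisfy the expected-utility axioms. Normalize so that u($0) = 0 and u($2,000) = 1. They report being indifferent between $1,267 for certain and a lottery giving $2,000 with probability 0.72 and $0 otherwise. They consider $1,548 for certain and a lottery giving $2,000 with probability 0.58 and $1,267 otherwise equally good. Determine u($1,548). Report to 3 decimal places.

From the first indifference, u($1,267) = 0.72·u($2,000) + 0.28·u($0) = 0.72·1 + 0.28·0 = 0.72.
Then u($1,548) = 0.58·u($2,000) + 0.42·u($1,267) = 0.58·1.00 + 0.42·0.72 = 0.8824.

0.882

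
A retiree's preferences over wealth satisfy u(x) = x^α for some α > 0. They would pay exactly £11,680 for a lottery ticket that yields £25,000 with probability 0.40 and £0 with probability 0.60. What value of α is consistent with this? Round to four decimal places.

α ≈ 1.2041

The lottery's expected utility is 0.40·u(25000) + 0.60·u(0) = 0.40·25000^α (since u(0) = 0 for α > 0).
Equating: 11680^α = 0.40·25000^α, i.e. 0.4672^α = 0.40.
α = ln(0.40) / ln(11680/25000) = -0.9162907/-0.7609978 ≈ 1.2041.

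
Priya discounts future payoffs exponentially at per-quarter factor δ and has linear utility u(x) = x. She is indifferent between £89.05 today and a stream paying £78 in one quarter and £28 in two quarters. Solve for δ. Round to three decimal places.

δ ≈ 0.870

The stream is worth 78δ + 28δ² today, so 78δ + 28δ² = 89.05.
Rearranged: 28δ² + 78δ − 89.05 = 0.
By the quadratic formula (taking the positive root), δ = (−78 + √16057.60) / 56 ≈ 0.870.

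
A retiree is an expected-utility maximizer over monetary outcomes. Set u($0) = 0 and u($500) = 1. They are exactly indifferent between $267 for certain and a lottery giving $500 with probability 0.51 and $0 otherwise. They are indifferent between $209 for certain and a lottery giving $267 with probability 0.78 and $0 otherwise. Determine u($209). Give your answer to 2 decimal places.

From the first indifference, u($267) = 0.51·u($500) + 0.49·u($0) = 0.51·1 + 0.49·0 = 0.51.
Chaining: u($209) = 0.78·0.51 + 0.22·0.00 = 0.3978.

0.40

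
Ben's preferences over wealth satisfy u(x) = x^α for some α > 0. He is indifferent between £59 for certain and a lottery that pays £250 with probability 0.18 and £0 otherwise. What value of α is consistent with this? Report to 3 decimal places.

α ≈ 1.188

The lottery's expected utility is 0.18·u(250) + 0.82·u(0) = 0.18·250^α (since u(0) = 0 for α > 0).
Indifference: 59^α = 0.18·250^α, so (59/250)^α = 0.18.
Taking logs: α·ln(59/250) = ln(0.18), so α = -1.714798 / -1.443923 ≈ 1.188.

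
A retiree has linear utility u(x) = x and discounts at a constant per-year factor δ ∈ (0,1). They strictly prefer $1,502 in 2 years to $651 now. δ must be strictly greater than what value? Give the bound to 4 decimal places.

Comparing present values: 651 < δ^2·1502.
Hence δ^2 > 651/1502 = 0.43342, and x ↦ x^(1/2) is increasing on (0,∞).
δ > (651/1502)^(1/2) ≈ 0.6583.

δ > 0.6583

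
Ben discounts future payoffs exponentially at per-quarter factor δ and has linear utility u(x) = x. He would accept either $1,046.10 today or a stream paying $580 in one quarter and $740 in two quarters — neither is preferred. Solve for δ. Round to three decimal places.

The stream is worth 580δ + 740δ² today, so 580δ + 740δ² = 1046.10.
Rearranged: 740δ² + 580δ − 1046.10 = 0.
δ = (−580 + √(580² + 4·740·1046.10)) / (2·740) = (−580 + √3432856.00) / 1480 ≈ 0.860.

δ ≈ 0.860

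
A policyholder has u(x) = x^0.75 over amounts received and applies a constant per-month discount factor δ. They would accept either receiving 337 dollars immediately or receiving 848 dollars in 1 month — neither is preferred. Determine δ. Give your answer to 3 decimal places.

δ ≈ 0.501

Equating discounted utilities: u(337) = δ·u(848) ⇒ δ = u(337)/u(848).
Since u(x) = x^0.75, δ = (337/848)^0.75 = 0.39741^0.75 = 0.50052.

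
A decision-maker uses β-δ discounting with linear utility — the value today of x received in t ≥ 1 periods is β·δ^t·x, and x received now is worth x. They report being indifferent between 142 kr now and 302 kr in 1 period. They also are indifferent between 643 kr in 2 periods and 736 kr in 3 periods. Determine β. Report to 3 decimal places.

Both payoffs in the second observation are in the future, so β drops out: δ^2·643 = δ^3·736 ⇒ δ = 643/736 = 0.87364.
The first indifference: 142 = β·δ·302, so β = 142/(δ·302) = 142/(0.87364·302) ≈ 0.538.

β ≈ 0.538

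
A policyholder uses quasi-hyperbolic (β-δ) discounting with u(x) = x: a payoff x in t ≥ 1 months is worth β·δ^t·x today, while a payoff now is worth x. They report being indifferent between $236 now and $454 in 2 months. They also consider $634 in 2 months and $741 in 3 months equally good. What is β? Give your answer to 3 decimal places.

Both payoffs in the second observation are in the future, so β drops out: δ^2·634 = δ^3·741 ⇒ δ = 634/741 = 0.85560.
Substituting δ into 236 = β·δ^2·454: β = 236/(332.352) ≈ 0.710.

β ≈ 0.710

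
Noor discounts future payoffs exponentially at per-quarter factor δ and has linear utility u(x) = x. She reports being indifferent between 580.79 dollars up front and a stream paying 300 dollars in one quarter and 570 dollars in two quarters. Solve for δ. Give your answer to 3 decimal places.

δ ≈ 0.780

Present value of the stream is 300·δ + 570·δ². Indifference gives 300δ + 570δ² = 580.79.
So 570δ² + 300δ − 580.79 = 0.
By the quadratic formula (taking the positive root), δ = (−300 + √1414201.20) / 1140 ≈ 0.780.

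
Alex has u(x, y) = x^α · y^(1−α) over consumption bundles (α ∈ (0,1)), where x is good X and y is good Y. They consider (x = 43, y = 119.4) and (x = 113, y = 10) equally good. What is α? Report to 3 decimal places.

The Cobb–Douglas utilities coincide, so 43^α·119.4^(1−α) = 113^α·10^(1−α).
(43/113)^α = (10/119.4)^(1−α); take logs: α·ln(43/113) = (1−α)·ln(10/119.4), i.e. α·-0.966188 = (1−α)·-2.479894.
With A = -0.966188 and B = -2.479894: α·A = (1−α)·B, so α = B/(A+B) = -2.479894/-3.446082 ≈ 0.720.

α ≈ 0.720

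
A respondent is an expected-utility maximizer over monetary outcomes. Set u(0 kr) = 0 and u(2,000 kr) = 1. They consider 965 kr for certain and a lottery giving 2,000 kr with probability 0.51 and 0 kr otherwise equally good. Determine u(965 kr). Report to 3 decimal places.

The indifference gives u(965 kr) = 0.51·u(2,000 kr) + 0.49·u(0 kr) = 0.51·1 + 0.49·0 = 0.51.

0.510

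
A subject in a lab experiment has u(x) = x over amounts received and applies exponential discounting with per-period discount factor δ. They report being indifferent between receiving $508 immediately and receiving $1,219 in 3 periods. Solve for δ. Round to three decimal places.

The payoff in 3 periods is discounted by δ^3, so u(508) = δ^3·u(1219) and δ^3 = u(508)/u(1219).
With u(x) = x: δ^3 = 508/1219 = 0.41674.
So δ = 0.41674^(1/3) ≈ 0.747.

δ ≈ 0.747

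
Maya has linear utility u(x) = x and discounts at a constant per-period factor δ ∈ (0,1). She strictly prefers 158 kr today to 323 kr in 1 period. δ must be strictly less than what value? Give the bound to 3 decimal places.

δ < 0.489

Comparing present values: 158 > δ·323.
Dividing through by 323 gives δ < 0.48916.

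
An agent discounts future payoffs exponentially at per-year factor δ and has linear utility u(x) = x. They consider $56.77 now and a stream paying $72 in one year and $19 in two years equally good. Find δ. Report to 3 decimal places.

The stream is worth 72δ + 19δ² today, so 72δ + 19δ² = 56.77.
Rearranged: 19δ² + 72δ − 56.77 = 0.
δ = (−72 + √(72² + 4·19·56.77)) / (2·19) = (−72 + √9498.52) / 38 ≈ 0.670.

δ ≈ 0.670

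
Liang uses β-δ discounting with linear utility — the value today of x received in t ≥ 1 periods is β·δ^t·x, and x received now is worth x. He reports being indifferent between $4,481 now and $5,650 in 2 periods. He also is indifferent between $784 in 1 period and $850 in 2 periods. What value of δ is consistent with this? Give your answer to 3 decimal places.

Both payoffs in the second observation are in the future, so β drops out: δ^1·784 = δ^2·850 ⇒ δ = 784/850 = 0.92235.

δ ≈ 0.922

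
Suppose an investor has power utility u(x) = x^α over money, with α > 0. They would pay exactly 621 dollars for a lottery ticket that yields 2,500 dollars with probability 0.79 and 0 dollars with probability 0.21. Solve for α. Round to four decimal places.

α ≈ 0.1693

The lottery's expected utility is 0.79·u(2500) + 0.21·u(0) = 0.79·2500^α (since u(0) = 0 for α > 0).
Setting u(621) equal to that: 621^α = 0.79·2500^α ⇒ (621/2500)^α = 0.79.
α = ln(0.79) / ln(621/2500) = -0.2357223/-1.3927149 ≈ 0.1693.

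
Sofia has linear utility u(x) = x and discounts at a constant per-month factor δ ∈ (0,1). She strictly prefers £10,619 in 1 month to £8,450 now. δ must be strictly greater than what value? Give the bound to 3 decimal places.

δ > 0.796

The preference means 8450 < δ·10619.
Dividing through by 10619 gives δ > 0.79574.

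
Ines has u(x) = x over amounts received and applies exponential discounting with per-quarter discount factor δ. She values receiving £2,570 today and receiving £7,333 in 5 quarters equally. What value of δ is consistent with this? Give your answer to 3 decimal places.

δ ≈ 0.811

The payoff in 5 quarters is discounted by δ^5, so u(2570) = δ^5·u(7333) and δ^5 = u(2570)/u(7333).
With u(x) = x: δ^5 = 2570/7333 = 0.35047.
Taking the 5th root: δ = 0.35047^(1/5) ≈ 0.811.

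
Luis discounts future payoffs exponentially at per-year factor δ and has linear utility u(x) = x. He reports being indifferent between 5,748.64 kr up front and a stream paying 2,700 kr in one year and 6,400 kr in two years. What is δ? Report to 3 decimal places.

Present value of the stream is 2700·δ + 6400·δ². Indifference gives 2700δ + 6400δ² = 5748.64.
So 6400δ² + 2700δ − 5748.64 = 0.
δ = (−2700 + √(2700² + 4·6400·5748.64)) / (2·6400) = (−2700 + √154455184.00) / 12800 ≈ 0.760.

δ ≈ 0.760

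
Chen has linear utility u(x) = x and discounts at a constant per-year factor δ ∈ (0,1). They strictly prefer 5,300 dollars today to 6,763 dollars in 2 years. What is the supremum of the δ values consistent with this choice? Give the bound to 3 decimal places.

δ < 0.885

Comparing present values: 5300 > δ^2·6763.
Hence δ^2 < 5300/6763 = 0.78368, and x ↦ x^(1/2) is increasing on (0,∞).
δ < (5300/6763)^(1/2) ≈ 0.885.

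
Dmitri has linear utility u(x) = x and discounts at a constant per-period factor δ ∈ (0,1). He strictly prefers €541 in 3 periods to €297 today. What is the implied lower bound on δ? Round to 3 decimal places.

δ > 0.819

Under u(x) = x this choice says 297 < δ^3·541.
Hence δ^3 > 297/541 = 0.54898, and x ↦ x^(1/3) is increasing on (0,∞).
δ > 0.54898^(1/3) = 0.819.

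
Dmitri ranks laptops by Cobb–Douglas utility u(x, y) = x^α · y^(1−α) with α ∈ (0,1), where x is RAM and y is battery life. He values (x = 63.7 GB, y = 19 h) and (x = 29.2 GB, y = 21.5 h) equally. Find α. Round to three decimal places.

α ≈ 0.137

Indifference: 63.7^α · 19^(1−α) = 29.2^α · 21.5^(1−α).
Rearrange to (63.7/29.2)^α = (21.5/19)^(1−α) and take logs: α·0.780016 = (1−α)·0.123614.
With A = 0.780016 and B = 0.123614: α·A = (1−α)·B, so α = B/(A+B) = 0.123614/0.903630 ≈ 0.137.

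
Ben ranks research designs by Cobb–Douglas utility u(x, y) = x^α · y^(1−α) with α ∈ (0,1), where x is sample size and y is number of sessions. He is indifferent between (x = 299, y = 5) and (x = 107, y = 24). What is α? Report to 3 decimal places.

Set the two utilities equal: 299^α·5^(1−α) = 107^α·24^(1−α).
(299/107)^α = (24/5)^(1−α); take logs: α·ln(299/107) = (1−α)·ln(24/5), i.e. α·1.027615 = (1−α)·1.568616.
So α/(1−α) = (1.568616)/(1.027615) = 1.526463, and α = 1.526463/2.526463 ≈ 0.604.

α ≈ 0.604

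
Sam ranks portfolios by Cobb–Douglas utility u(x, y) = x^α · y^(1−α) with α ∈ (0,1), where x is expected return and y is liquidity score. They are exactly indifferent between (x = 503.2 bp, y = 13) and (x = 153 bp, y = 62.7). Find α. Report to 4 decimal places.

Indifference: 503.2^α · 13^(1−α) = 153^α · 62.7^(1−α).
(503.2/153)^α = (62.7/13)^(1−α); take logs: α·ln(503.2/153) = (1−α)·ln(62.7/13), i.e. α·1.1905498 = (1−α)·1.5734121.
With A = 1.1905498 and B = 1.5734121: α·A = (1−α)·B, so α = B/(A+B) = 1.5734121/2.7639619 ≈ 0.5693.

α ≈ 0.5693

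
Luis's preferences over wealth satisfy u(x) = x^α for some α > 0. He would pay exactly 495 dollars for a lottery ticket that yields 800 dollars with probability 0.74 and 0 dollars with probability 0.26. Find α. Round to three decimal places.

α ≈ 0.627

The lottery's expected utility is 0.74·u(800) + 0.26·u(0) = 0.74·800^α (since u(0) = 0 for α > 0).
Indifference: 495^α = 0.74·800^α, so (495/800)^α = 0.74.
Take logs: α = ln 0.74 / ln(495/800) ≈ 0.62723.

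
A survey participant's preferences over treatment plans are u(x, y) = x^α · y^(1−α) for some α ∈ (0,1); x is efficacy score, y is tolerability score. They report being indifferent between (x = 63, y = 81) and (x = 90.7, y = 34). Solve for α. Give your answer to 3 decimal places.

Indifference: 63^α · 81^(1−α) = 90.7^α · 34^(1−α).
(63/90.7)^α = (34/81)^(1−α); take logs: α·ln(63/90.7) = (1−α)·ln(34/81), i.e. α·-0.364423 = (1−α)·-0.868089.
So α/(1−α) = (-0.868089)/(-0.364423) = 2.382092, and α = 2.382092/3.382092 ≈ 0.704.

α ≈ 0.704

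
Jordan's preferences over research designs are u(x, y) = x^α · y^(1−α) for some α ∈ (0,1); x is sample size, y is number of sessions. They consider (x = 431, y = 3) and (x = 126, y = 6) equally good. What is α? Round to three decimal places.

α ≈ 0.360

Indifference: 431^α · 3^(1−α) = 126^α · 6^(1−α).
(431/126)^α = (6/3)^(1−α); take logs: α·ln(431/126) = (1−α)·ln(6/3), i.e. α·1.229826 = (1−α)·0.693147.
So α/(1−α) = (0.693147)/(1.229826) = 0.563614, and α = 0.563614/1.563614 ≈ 0.360.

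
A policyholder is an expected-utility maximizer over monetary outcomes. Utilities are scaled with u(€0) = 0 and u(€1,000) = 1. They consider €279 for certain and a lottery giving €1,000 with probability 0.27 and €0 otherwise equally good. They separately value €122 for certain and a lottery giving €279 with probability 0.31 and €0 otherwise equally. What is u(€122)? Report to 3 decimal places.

0.084

The first gamble pins u(€279): it must equal 0.27·1 + 0.73·0 = 0.27.
Chaining: u(€122) = 0.31·0.27 + 0.69·0.00 = 0.0837.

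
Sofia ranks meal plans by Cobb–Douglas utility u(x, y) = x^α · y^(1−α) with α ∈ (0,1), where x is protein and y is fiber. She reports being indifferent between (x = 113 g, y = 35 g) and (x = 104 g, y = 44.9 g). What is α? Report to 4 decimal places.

The Cobb–Douglas utilities coincide, so 113^α·35^(1−α) = 104^α·44.9^(1−α).
Taking logs: α·ln 113 + (1−α)·ln 35 = α·ln 104 + (1−α)·ln 44.9, i.e. α·0.0829969 = (1−α)·0.2490897.
So α/(1−α) = (0.2490897)/(0.0829969) = 3.0011928, and α = 3.0011928/4.0011928 ≈ 0.7501.

α ≈ 0.7501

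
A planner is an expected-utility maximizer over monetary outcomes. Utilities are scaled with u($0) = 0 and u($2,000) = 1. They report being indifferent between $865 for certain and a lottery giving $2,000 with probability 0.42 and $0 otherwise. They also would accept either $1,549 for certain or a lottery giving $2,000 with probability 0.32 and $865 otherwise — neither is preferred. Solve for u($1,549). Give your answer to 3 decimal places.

From the first indifference, u($865) = 0.42·u($2,000) + 0.58·u($0) = 0.42·1 + 0.58·0 = 0.42.
Chaining: u($1,549) = 0.32·1.00 + 0.68·0.42 = 0.6056.

0.606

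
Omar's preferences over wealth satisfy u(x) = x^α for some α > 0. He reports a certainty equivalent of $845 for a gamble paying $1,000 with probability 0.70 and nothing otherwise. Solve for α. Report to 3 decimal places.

EU(lottery) = 0.70·1000^α + 0.30·0 = 0.70·1000^α.
Indifference: 845^α = 0.70·1000^α, so (845/1000)^α = 0.70.
Take logs: α = ln 0.70 / ln(845/1000) ≈ 2.11779.

α ≈ 2.118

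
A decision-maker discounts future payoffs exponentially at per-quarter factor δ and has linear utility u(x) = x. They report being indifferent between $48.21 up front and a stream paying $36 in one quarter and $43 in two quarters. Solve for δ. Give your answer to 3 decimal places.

δ ≈ 0.720

Present value of the stream is 36·δ + 43·δ². Indifference gives 36δ + 43δ² = 48.21.
Rearranged: 43δ² + 36δ − 48.21 = 0.
The positive root is δ = [−36 + √(36² + 4·43·48.21)] / (2·43) = (−36 + 97.919)/86 ≈ 0.720.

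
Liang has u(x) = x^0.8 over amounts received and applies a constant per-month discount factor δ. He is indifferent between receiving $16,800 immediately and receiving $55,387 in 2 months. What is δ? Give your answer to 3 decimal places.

δ ≈ 0.621

Indifference means u(16800) = δ^2 · u(55387), so δ^2 = u(16800)/u(55387).
With u(x) = x^0.8: δ^2 = 16800^0.8/55387^0.8 = (16800/55387)^0.8 = 0.38505.
Taking the square root: δ = 0.38505^(1/2) ≈ 0.621.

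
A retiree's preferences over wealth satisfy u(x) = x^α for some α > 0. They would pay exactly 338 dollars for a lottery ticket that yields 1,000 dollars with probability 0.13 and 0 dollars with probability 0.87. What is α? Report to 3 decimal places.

EU(lottery) = 0.13·1000^α + 0.87·0 = 0.13·1000^α.
Setting u(338) equal to that: 338^α = 0.13·1000^α ⇒ (338/1000)^α = 0.13.
Taking logs: α·ln(338/1000) = ln(0.13), so α = -2.040221 / -1.084709 ≈ 1.881.

α ≈ 1.881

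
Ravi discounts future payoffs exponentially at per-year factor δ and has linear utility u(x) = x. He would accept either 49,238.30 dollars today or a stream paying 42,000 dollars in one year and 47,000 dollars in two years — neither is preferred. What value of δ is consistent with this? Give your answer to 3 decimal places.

The stream is worth 42000δ + 47000δ² today, so 42000δ + 47000δ² = 49238.30.
Rearranged: 47000δ² + 42000δ − 49238.30 = 0.
The positive root is δ = [−42000 + √(42000² + 4·47000·49238.30)] / (2·47000) = (−42000 + 104980.000)/94000 ≈ 0.670.

δ ≈ 0.670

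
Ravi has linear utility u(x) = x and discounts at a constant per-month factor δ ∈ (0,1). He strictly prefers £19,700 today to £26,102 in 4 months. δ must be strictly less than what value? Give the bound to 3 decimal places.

The preference means 19700 > δ^4·26102.
So δ^4 < 19700/26102 = 0.75473; taking the 4th root of both positive sides preserves the inequality.
δ < 0.75473^(1/4) = 0.932.

δ < 0.932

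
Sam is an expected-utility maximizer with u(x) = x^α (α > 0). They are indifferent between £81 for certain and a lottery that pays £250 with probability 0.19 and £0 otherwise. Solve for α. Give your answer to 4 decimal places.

α ≈ 1.4736

Since u(0) = 0, the lottery's EU is 0.19·250^α.
Equating: 81^α = 0.19·250^α, i.e. 0.3240^α = 0.19.
α = ln(0.19) / ln(81/250) = -1.6607312/-1.1270118 ≈ 1.4736.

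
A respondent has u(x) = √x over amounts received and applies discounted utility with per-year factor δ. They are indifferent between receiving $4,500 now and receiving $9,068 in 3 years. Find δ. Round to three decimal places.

Indifference means u(4500) = δ^3 · u(9068), so δ^3 = u(4500)/u(9068).
With u(x) = √x: δ^3 = √4500/√9068 = √(4500/9068) = 0.70445.
Taking the cube root: δ = 0.70445^(1/3) ≈ 0.890.

δ ≈ 0.890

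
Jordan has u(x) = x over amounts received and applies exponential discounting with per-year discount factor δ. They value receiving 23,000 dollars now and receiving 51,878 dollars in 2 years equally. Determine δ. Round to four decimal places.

δ ≈ 0.6658

Indifference means u(23000) = δ^2 · u(51878), so δ^2 = u(23000)/u(51878).
With u(x) = x: δ^2 = 23000/51878 = 0.44335.
So δ = 0.44335^(1/2) ≈ 0.6658.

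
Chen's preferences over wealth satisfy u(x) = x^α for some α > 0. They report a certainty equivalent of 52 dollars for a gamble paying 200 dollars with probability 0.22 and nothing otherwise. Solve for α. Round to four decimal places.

EU(lottery) = 0.22·200^α + 0.78·0 = 0.22·200^α.
Indifference: 52^α = 0.22·200^α, so (52/200)^α = 0.22.
Taking logs: α·ln(52/200) = ln(0.22), so α = -1.5141277 / -1.3470736 ≈ 1.1240.

α ≈ 1.1240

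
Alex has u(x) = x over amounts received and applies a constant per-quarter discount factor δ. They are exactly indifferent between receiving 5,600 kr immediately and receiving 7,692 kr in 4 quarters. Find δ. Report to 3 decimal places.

δ ≈ 0.924

Indifference means u(5600) = δ^4 · u(7692), so δ^4 = u(5600)/u(7692).
With u(x) = x: δ^4 = 5600/7692 = 0.72803.
Hence δ = (0.72803)^(1/4) = 0.92371.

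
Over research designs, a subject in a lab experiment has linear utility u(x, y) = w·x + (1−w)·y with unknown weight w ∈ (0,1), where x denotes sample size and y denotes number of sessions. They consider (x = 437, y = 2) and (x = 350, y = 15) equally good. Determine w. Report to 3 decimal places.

Equating utilities: w·437 + (1−w)·2 = w·350 + (1−w)·15.
Collecting terms: w·87 = (1−w)·13.
Hence w = 13/(87+13) = 13/100 = 0.130.

w = 0.130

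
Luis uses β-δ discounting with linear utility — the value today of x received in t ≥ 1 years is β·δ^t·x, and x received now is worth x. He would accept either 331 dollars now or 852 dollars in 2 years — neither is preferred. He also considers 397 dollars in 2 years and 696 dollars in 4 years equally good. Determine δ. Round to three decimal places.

Both payoffs in the second observation are in the future, so β drops out: δ^2·397 = δ^4·696 ⇒ δ^2 = 397/696 = 0.57040, so δ = 0.75525.

δ ≈ 0.755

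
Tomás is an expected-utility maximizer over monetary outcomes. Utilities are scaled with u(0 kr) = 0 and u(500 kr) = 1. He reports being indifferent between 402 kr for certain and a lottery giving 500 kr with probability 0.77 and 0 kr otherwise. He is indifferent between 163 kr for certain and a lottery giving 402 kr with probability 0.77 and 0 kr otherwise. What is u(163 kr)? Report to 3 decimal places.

From the first indifference, u(402 kr) = 0.77·u(500 kr) + 0.23·u(0 kr) = 0.77·1 + 0.23·0 = 0.77.
Then u(163 kr) = 0.77·u(402 kr) + 0.23·u(0 kr) = 0.77·0.77 + 0.23·0.00 = 0.5929.

0.593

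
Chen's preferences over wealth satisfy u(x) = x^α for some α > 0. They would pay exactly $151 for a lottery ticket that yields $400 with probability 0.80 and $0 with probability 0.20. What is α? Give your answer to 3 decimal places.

The lottery's expected utility is 0.80·u(400) + 0.20·u(0) = 0.80·400^α (since u(0) = 0 for α > 0).
Equating: 151^α = 0.80·400^α, i.e. 0.3775^α = 0.80.
Taking logs: α·ln(151/400) = ln(0.80), so α = -0.223144 / -0.974185 ≈ 0.229.

α ≈ 0.229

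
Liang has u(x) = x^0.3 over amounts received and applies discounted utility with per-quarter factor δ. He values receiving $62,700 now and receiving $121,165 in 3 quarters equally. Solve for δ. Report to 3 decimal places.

δ ≈ 0.936

The payoff in 3 quarters is discounted by δ^3, so u(62700) = δ^3·u(121165) and δ^3 = u(62700)/u(121165).
With u(x) = x^0.3: δ^3 = 62700^0.3/121165^0.3 = (62700/121165)^0.3 = 0.82067.
So δ = 0.82067^(1/3) ≈ 0.936.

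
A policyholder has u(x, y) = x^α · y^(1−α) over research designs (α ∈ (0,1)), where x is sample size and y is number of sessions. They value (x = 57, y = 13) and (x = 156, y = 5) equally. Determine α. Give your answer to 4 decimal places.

Set the two utilities equal: 57^α·13^(1−α) = 156^α·5^(1−α).
(57/156)^α = (5/13)^(1−α); take logs: α·ln(57/156) = (1−α)·ln(5/13), i.e. α·-1.0068047 = (1−α)·-0.9555114.
With A = -1.0068047 and B = -0.9555114: α·A = (1−α)·B, so α = B/(A+B) = -0.9555114/-1.9623161 ≈ 0.4869.

α ≈ 0.4869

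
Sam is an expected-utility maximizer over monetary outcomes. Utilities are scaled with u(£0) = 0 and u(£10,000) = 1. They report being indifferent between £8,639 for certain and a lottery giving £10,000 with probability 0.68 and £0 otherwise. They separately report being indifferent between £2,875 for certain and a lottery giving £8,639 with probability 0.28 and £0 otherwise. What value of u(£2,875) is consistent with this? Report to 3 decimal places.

From the first indifference, u(£8,639) = 0.68·u(£10,000) + 0.32·u(£0) = 0.68·1 + 0.32·0 = 0.68.
The second indifference gives u(£2,875) = 0.28·u(£8,639) + 0.72·u(£0) = 0.28·0.68 + 0.72·0.00 = 0.1904.

0.190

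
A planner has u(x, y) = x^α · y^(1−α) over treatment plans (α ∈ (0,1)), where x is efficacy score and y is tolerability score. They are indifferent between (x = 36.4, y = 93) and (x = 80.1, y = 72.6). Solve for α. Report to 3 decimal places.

Indifference: 36.4^α · 93^(1−α) = 80.1^α · 72.6^(1−α).
Rearrange to (36.4/80.1)^α = (72.6/93)^(1−α) and take logs: α·-0.788707 = (1−α)·-0.247635.
So α/(1−α) = (-0.247635)/(-0.788707) = 0.313976, and α = 0.313976/1.313976 ≈ 0.239.

α ≈ 0.239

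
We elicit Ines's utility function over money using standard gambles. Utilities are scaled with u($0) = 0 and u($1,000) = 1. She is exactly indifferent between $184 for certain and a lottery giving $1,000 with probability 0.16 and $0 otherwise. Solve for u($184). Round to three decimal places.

The indifference gives u($184) = 0.16·u($1,000) + 0.84·u($0) = 0.16·1 + 0.84·0 = 0.16.

0.160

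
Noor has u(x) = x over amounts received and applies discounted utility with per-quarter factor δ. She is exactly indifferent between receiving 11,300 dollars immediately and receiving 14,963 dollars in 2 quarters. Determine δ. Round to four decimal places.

Indifference means u(11300) = δ^2 · u(14963), so δ^2 = u(11300)/u(14963).
With u(x) = x: δ^2 = 11300/14963 = 0.75520.
So δ = 0.75520^(1/2) ≈ 0.8690.

δ ≈ 0.8690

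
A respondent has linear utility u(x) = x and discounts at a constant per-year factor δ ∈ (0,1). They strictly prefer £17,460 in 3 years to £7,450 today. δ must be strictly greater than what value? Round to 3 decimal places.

δ > 0.753

The preference means 7450 < δ^3·17460.
Hence δ^3 > 7450/17460 = 0.42669, and x ↦ x^(1/3) is increasing on (0,∞).
δ > (7450/17460)^(1/3) ≈ 0.753.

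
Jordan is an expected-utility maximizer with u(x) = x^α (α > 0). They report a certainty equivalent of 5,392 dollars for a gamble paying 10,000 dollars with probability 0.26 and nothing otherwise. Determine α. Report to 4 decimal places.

The lottery's expected utility is 0.26·u(10000) + 0.74·u(0) = 0.26·10000^α (since u(0) = 0 for α > 0).
Equating: 5392^α = 0.26·10000^α, i.e. 0.5392^α = 0.26.
α = ln(0.26) / ln(5392/10000) = -1.3470736/-0.6176687 ≈ 2.1809.

α ≈ 2.1809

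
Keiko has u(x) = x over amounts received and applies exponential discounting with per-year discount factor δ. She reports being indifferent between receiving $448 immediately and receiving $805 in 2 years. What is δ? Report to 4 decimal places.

The payoff in 2 years is discounted by δ^2, so u(448) = δ^2·u(805) and δ^2 = u(448)/u(805).
With u(x) = x: δ^2 = 448/805 = 0.55652.
Taking the square root: δ = 0.55652^(1/2) ≈ 0.7460.

δ ≈ 0.7460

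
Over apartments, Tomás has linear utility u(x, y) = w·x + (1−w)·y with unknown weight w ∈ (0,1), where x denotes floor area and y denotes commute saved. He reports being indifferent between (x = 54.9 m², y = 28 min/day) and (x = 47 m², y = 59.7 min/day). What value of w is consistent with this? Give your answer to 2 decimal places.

w = 0.80

Indifference: w·54.9 + (1−w)·28 = w·47 + (1−w)·59.7.
Rearranging, 7.9·w − 31.7·(1−w) = 0.
The marginal rate of substitution is 31.7/7.9, so w = 31.7/(7.9+31.7) = 0.80.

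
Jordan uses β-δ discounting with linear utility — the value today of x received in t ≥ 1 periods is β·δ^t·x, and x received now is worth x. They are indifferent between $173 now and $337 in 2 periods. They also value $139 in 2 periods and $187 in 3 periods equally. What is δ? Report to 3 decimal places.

From the later pair, β·δ^2·139 = β·δ^3·187; dividing through, δ = 139/187 = 0.74332.

δ ≈ 0.743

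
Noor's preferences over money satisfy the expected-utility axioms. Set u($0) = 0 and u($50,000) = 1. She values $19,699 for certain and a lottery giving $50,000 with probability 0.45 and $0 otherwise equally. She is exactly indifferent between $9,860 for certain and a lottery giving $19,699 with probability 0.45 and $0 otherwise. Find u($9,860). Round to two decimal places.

0.20

The first gamble pins u($19,699): it must equal 0.45·1 + 0.55·0 = 0.45.
The second indifference gives u($9,860) = 0.45·u($19,699) + 0.55·u($0) = 0.45·0.45 + 0.55·0.00 = 0.2025.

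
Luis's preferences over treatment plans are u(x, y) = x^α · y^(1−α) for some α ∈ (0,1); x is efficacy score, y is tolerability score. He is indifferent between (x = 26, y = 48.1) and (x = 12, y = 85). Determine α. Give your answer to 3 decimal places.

Set the two utilities equal: 26^α·48.1^(1−α) = 12^α·85^(1−α).
Taking logs: α·ln 26 + (1−α)·ln 48.1 = α·ln 12 + (1−α)·ln 85, i.e. α·0.773190 = (1−α)·0.569369.
So α/(1−α) = (0.569369)/(0.773190) = 0.736390, and α = 0.736390/1.736390 ≈ 0.424.

α ≈ 0.424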